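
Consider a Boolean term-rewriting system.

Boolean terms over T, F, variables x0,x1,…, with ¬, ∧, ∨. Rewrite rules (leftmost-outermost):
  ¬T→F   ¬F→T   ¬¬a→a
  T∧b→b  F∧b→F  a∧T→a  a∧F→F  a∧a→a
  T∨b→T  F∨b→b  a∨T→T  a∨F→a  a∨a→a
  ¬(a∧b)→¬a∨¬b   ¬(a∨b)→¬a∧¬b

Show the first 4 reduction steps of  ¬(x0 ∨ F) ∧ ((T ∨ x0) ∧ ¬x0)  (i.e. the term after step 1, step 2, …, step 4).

  start: ¬(x0 ∨ F) ∧ ((T ∨ x0) ∧ ¬x0)
  [1] (¬x0 ∧ ¬F) ∧ ((T ∨ x0) ∧ ¬x0)
  [2] (¬x0 ∧ T) ∧ ((T ∨ x0) ∧ ¬x0)
  [3] ¬x0 ∧ ((T ∨ x0) ∧ ¬x0)
  [4] ¬x0 ∧ (T ∧ ¬x0)

Answer: after 4 steps: ¬x0 ∧ (T ∧ ¬x0)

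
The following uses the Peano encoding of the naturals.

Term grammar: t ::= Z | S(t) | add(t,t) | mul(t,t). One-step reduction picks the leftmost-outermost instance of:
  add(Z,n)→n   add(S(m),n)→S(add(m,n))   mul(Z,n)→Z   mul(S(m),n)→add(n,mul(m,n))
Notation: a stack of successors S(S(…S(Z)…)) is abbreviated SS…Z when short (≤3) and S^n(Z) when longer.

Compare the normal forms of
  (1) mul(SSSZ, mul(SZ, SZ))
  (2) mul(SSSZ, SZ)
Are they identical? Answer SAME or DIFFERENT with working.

Answer: SAME — A ⇓ SSSZ, B ⇓ SSSZ

Working:
Term A:
  start: mul(SSSZ, mul(SZ, SZ))
  step 1: add(mul(SZ, SZ), mul(SSZ, mul(SZ, SZ)))
  step 2: add(add(SZ, mul(Z, SZ)), mul(SSZ, mul(SZ, SZ)))
  step 3: add(S(add(Z, mul(Z, SZ))), mul(SSZ, mul(SZ, SZ)))
  step 4: S(add(add(Z, mul(Z, SZ)), mul(SSZ, mul(SZ, SZ))))
  step 5: S(add(mul(Z, SZ), mul(SSZ, mul(SZ, SZ))))
  step 6: S(add(Z, mul(SSZ, mul(SZ, SZ))))
  step 7: S(mul(SSZ, mul(SZ, SZ)))
  step 8: S(add(mul(SZ, SZ), mul(SZ, mul(SZ, SZ))))
  step 9: S(add(add(SZ, mul(Z, SZ)), mul(SZ, mul(SZ, SZ))))
  step 10: S(add(S(add(Z, mul(Z, SZ))), mul(SZ, mul(SZ, SZ))))
  step 11: S(S(add(add(Z, mul(Z, SZ)), mul(SZ, mul(SZ, SZ)))))
  step 12: S(S(add(mul(Z, SZ), mul(SZ, mul(SZ, SZ)))))
  step 13: S(S(add(Z, mul(SZ, mul(SZ, SZ)))))
  step 14: S(S(mul(SZ, mul(SZ, SZ))))
  step 15: S(S(add(mul(SZ, SZ), mul(Z, mul(SZ, SZ)))))
  step 16: S(S(add(add(SZ, mul(Z, SZ)), mul(Z, mul(SZ, SZ)))))
  step 17: S(S(add(S(add(Z, mul(Z, SZ))), mul(Z, mul(SZ, SZ)))))
  step 18: S(S(S(add(add(Z, mul(Z, SZ)), mul(Z, mul(SZ, SZ))))))
  step 19: S(S(S(add(mul(Z, SZ), mul(Z, mul(SZ, SZ))))))
  step 20: S(S(S(add(Z, mul(Z, mul(SZ, SZ))))))
  step 21: S(S(S(mul(Z, mul(SZ, SZ)))))
  step 22: SSSZ

Term B:
  start: mul(SSSZ, SZ)
  step 1: add(SZ, mul(SSZ, SZ))
  step 2: S(add(Z, mul(SSZ, SZ)))
  step 3: S(mul(SSZ, SZ))
  step 4: S(add(SZ, mul(SZ, SZ)))
  step 5: S(S(add(Z, mul(SZ, SZ))))
  step 6: S(S(mul(SZ, SZ)))
  step 7: S(S(add(SZ, mul(Z, SZ))))
  step 8: S(S(S(add(Z, mul(Z, SZ)))))
  step 9: S(S(S(mul(Z, SZ))))
  step 10: SSSZ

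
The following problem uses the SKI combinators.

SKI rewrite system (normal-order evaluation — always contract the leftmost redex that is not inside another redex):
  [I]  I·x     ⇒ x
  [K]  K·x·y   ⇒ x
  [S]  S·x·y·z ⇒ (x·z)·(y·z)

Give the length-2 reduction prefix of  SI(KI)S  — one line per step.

Answer: after 2 steps: S(KIS)

Derivation:
  start: SI(KI)S
  step 1: IS(KIS)
  step 2: S(KIS)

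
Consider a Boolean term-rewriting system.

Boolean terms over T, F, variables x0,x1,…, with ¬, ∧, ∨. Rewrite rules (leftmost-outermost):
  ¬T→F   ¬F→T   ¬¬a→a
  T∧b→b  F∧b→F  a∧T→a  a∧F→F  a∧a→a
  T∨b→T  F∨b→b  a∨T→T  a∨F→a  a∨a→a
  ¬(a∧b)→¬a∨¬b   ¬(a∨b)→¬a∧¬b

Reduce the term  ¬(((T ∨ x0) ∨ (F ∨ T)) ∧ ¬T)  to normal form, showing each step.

  start: ¬(((T ∨ x0) ∨ (F ∨ T)) ∧ ¬T)
  →1  ¬((T ∨ x0) ∨ (F ∨ T)) ∨ ¬¬T
  →2  (¬(T ∨ x0) ∧ ¬(F ∨ T)) ∨ ¬¬T
  →3  ((¬T ∧ ¬x0) ∧ ¬(F ∨ T)) ∨ ¬¬T
  →4  ((F ∧ ¬x0) ∧ ¬(F ∨ T)) ∨ ¬¬T
  →5  (F ∧ ¬(F ∨ T)) ∨ ¬¬T
  →6  F ∨ ¬¬T
  →7  ¬¬T
  →8  T

Answer: normal form = T  (in 8 steps)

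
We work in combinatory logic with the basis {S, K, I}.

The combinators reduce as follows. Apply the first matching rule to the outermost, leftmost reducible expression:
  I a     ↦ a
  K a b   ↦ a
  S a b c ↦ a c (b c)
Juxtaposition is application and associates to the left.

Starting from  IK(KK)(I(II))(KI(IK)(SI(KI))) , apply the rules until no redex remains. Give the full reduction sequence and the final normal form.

Answer: normal form = K  (in 3 steps)

Derivation:
  start: IK(KK)(I(II))(KI(IK)(SI(KI)))
  step 1: K(KK)(I(II))(KI(IK)(SI(KI)))
  step 2: KK(KI(IK)(SI(KI)))
  step 3: K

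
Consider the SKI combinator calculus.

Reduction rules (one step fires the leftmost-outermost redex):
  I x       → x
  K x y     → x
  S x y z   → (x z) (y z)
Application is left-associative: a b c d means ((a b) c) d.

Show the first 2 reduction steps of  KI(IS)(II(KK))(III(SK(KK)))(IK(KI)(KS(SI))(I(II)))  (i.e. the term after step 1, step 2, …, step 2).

  start: KI(IS)(II(KK))(III(SK(KK)))(IK(KI)(KS(SI))(I(II)))
  →1  I(II(KK))(III(SK(KK)))(IK(KI)(KS(SI))(I(II)))
  →2  II(KK)(III(SK(KK)))(IK(KI)(KS(SI))(I(II)))

Answer: after 2 steps: II(KK)(III(SK(KK)))(IK(KI)(KS(SI))(I(II)))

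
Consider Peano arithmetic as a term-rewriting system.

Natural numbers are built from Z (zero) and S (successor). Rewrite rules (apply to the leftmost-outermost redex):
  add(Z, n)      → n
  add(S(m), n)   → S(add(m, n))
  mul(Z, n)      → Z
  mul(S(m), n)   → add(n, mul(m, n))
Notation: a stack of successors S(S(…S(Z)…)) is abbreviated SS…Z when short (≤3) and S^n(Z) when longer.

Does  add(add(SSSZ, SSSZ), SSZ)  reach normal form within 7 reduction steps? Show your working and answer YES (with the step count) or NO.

Answer: NO — after 7 steps the term is S(S(S(add(SSSZ, SSZ)))), not yet normal

Working:
  start: add(add(SSSZ, SSSZ), SSZ)
  →1  add(S(add(SSZ, SSSZ)), SSZ)
  →2  S(add(add(SSZ, SSSZ), SSZ))
  →3  S(add(S(add(SZ, SSSZ)), SSZ))
  →4  S(S(add(add(SZ, SSSZ), SSZ)))
  →5  S(S(add(S(add(Z, SSSZ)), SSZ)))
  →6  S(S(S(add(add(Z, SSSZ), SSZ))))
  →7  S(S(S(add(SSSZ, SSZ))))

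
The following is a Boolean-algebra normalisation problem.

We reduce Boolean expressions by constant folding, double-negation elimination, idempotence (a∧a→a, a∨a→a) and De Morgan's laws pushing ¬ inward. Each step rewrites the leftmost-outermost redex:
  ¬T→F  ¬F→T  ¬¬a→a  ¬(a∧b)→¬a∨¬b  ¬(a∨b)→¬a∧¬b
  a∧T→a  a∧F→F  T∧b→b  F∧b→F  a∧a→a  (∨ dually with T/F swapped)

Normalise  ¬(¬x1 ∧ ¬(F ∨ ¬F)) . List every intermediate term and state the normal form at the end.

Answer: normal form = T  (in 6 steps)

Derivation:
  start: ¬(¬x1 ∧ ¬(F ∨ ¬F))
  [1] ¬¬x1 ∨ ¬¬(F ∨ ¬F)
  [2] x1 ∨ ¬¬(F ∨ ¬F)
  [3] x1 ∨ (F ∨ ¬F)
  [4] x1 ∨ ¬F
  [5] x1 ∨ T
  [6] T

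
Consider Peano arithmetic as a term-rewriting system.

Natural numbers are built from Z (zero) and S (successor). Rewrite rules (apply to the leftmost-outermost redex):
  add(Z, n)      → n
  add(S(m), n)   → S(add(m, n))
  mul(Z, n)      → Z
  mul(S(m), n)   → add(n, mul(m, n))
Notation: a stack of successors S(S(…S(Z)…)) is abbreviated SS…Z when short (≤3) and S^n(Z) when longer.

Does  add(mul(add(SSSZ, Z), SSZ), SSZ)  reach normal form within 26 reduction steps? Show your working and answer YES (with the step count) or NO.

  start: add(mul(add(SSSZ, Z), SSZ), SSZ)
  [1] add(mul(S(add(SSZ, Z)), SSZ), SSZ)
  [2] add(add(SSZ, mul(add(SSZ, Z), SSZ)), SSZ)
  [3] add(S(add(SZ, mul(add(SSZ, Z), SSZ))), SSZ)
  [4] S(add(add(SZ, mul(add(SSZ, Z), SSZ)), SSZ))
  [5] S(add(S(add(Z, mul(add(SSZ, Z), SSZ))), SSZ))
  [6] S(S(add(add(Z, mul(add(SSZ, Z), SSZ)), SSZ)))
  [7] S(S(add(mul(add(SSZ, Z), SSZ), SSZ)))
  [8] S(S(add(mul(S(add(SZ, Z)), SSZ), SSZ)))
  [9] S(S(add(add(SSZ, mul(add(SZ, Z), SSZ)), SSZ)))
  [10] S(S(add(S(add(SZ, mul(add(SZ, Z), SSZ))), SSZ)))
  [11] S(S(S(add(add(SZ, mul(add(SZ, Z), SSZ)), SSZ))))
  [12] S(S(S(add(S(add(Z, mul(add(SZ, Z), SSZ))), SSZ))))
  [13] S(S(S(S(add(add(Z, mul(add(SZ, Z), SSZ)), SSZ)))))
  [14] S(S(S(S(add(mul(add(SZ, Z), SSZ), SSZ)))))
  [15] S(S(S(S(add(mul(S(add(Z, Z)), SSZ), SSZ)))))
  [16] S(S(S(S(add(add(SSZ, mul(add(Z, Z), SSZ)), SSZ)))))
  [17] S(S(S(S(add(S(add(SZ, mul(add(Z, Z), SSZ))), SSZ)))))
  [18] S(S(S(S(S(add(add(SZ, mul(add(Z, Z), SSZ)), SSZ))))))
  [19] S(S(S(S(S(add(S(add(Z, mul(add(Z, Z), SSZ))), SSZ))))))
  [20] S(S(S(S(S(S(add(add(Z, mul(add(Z, Z), SSZ)), SSZ)))))))
  [21] S(S(S(S(S(S(add(mul(add(Z, Z), SSZ), SSZ)))))))
  [22] S(S(S(S(S(S(add(mul(Z, SSZ), SSZ)))))))
  [23] S(S(S(S(S(S(add(Z, SSZ)))))))
  [24] S^8(Z)

Answer: YES — reaches normal form S^8(Z) in 24 ≤ 26 steps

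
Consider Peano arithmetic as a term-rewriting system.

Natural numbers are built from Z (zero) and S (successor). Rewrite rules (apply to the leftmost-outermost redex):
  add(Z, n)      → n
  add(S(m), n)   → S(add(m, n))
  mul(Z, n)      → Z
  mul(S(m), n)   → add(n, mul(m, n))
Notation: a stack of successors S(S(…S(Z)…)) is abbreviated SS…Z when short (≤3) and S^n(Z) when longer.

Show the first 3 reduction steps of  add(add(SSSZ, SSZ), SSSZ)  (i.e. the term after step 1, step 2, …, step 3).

Answer: after 3 steps: S(add(S(add(SZ, SSZ)), SSSZ))

Reduction:
  start: add(add(SSSZ, SSZ), SSSZ)
  step 1: add(S(add(SSZ, SSZ)), SSSZ)
  step 2: S(add(add(SSZ, SSZ), SSSZ))
  step 3: S(add(S(add(SZ, SSZ)), SSSZ))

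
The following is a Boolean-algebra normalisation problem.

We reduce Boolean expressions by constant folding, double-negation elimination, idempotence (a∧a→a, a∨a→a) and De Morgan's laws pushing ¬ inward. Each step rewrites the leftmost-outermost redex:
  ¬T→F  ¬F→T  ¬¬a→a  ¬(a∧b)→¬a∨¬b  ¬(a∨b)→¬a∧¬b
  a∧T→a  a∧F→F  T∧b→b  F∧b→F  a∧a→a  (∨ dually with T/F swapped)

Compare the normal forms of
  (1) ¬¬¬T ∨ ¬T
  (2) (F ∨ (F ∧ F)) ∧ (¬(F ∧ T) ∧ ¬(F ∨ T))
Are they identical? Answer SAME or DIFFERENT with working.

Term A:
  start: ¬¬¬T ∨ ¬T
  [1] ¬T ∨ ¬T
  [2] ¬T
  [3] F

Term B:
  start: (F ∨ (F ∧ F)) ∧ (¬(F ∧ T) ∧ ¬(F ∨ T))
  [1] (F ∧ F) ∧ (¬(F ∧ T) ∧ ¬(F ∨ T))
  [2] F ∧ (¬(F ∧ T) ∧ ¬(F ∨ T))
  [3] F

Answer: SAME — A ⇓ F, B ⇓ F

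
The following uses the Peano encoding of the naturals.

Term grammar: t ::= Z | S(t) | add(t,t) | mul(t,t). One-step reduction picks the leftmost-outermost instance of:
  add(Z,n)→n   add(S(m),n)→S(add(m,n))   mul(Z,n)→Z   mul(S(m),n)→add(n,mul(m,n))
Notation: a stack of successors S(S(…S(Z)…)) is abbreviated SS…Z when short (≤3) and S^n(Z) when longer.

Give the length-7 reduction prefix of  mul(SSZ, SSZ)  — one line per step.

Answer: after 7 steps: S(S(S(S(add(Z, mul(Z, SSZ))))))

Derivation:
  start: mul(SSZ, SSZ)
  →1  add(SSZ, mul(SZ, SSZ))
  →2  S(add(SZ, mul(SZ, SSZ)))
  →3  S(S(add(Z, mul(SZ, SSZ))))
  →4  S(S(mul(SZ, SSZ)))
  →5  S(S(add(SSZ, mul(Z, SSZ))))
  →6  S(S(S(add(SZ, mul(Z, SSZ)))))
  →7  S(S(S(S(add(Z, mul(Z, SSZ))))))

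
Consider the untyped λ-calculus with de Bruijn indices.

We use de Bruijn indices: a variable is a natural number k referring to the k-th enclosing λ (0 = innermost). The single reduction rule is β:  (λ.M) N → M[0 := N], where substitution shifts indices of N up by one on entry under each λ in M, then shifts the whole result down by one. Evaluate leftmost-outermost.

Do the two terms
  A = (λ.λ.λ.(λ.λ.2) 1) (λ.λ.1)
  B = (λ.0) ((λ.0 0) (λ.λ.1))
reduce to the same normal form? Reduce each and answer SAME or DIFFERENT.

Term A:
  start: (λ.λ.λ.(λ.λ.2) 1) (λ.λ.1)
  step 1: λ.λ.(λ.λ.2) 1
  step 2: λ.λ.λ.1

Term B:
  start: (λ.0) ((λ.0 0) (λ.λ.1))
  step 1: (λ.0 0) (λ.λ.1)
  step 2: (λ.λ.1) (λ.λ.1)
  step 3: λ.λ.λ.1

Answer: SAME — A ⇓ λ.λ.λ.1, B ⇓ λ.λ.λ.1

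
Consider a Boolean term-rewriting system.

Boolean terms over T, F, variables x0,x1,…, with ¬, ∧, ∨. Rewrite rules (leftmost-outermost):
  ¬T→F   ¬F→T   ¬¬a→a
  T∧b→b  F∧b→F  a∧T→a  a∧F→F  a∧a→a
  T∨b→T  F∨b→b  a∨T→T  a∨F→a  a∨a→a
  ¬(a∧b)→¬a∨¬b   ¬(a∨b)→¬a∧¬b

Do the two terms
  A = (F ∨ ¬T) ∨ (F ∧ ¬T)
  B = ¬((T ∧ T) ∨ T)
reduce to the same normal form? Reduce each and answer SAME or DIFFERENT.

Term A:
  start: (F ∨ ¬T) ∨ (F ∧ ¬T)
  [1] ¬T ∨ (F ∧ ¬T)
  [2] F ∨ (F ∧ ¬T)
  [3] F ∧ ¬T
  [4] F

Term B:
  start: ¬((T ∧ T) ∨ T)
  [1] ¬(T ∧ T) ∧ ¬T
  [2] (¬T ∨ ¬T) ∧ ¬T
  [3] ¬T ∧ ¬T
  [4] ¬T
  [5] F

Answer: SAME — A ⇓ F, B ⇓ F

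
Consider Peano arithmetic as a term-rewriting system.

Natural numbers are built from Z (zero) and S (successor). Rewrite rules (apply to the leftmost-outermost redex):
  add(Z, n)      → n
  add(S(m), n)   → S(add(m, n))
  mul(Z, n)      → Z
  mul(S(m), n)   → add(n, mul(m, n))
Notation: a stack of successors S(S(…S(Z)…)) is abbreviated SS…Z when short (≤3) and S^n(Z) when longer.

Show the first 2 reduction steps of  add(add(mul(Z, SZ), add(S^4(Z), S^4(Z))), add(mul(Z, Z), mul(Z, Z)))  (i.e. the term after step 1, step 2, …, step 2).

  start: add(add(mul(Z, SZ), add(S^4(Z), S^4(Z))), add(mul(Z, Z), mul(Z, Z)))
  [1] add(add(Z, add(S^4(Z), S^4(Z))), add(mul(Z, Z), mul(Z, Z)))
  [2] add(add(S^4(Z), S^4(Z)), add(mul(Z, Z), mul(Z, Z)))

Answer: after 2 steps: add(add(S^4(Z), S^4(Z)), add(mul(Z, Z), mul(Z, Z)))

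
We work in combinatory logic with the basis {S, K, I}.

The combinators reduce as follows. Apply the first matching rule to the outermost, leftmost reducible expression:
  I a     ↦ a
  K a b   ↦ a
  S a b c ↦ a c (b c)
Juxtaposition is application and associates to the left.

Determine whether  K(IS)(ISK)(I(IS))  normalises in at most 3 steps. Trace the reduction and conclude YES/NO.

Answer: NO — after 3 steps the term is S(IS), not yet normal

Derivation:
  start: K(IS)(ISK)(I(IS))
  step 1: IS(I(IS))
  step 2: S(I(IS))
  step 3: S(IS)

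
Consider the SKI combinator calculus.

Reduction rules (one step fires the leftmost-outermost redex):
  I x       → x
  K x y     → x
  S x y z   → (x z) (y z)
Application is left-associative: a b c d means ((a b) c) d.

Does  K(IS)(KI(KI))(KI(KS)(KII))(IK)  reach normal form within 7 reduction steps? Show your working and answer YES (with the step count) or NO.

Answer: YES — reaches normal form SIK in 6 ≤ 7 steps

Working:
  start: K(IS)(KI(KI))(KI(KS)(KII))(IK)
  step 1: IS(KI(KS)(KII))(IK)
  step 2: S(KI(KS)(KII))(IK)
  step 3: S(I(KII))(IK)
  step 4: S(KII)(IK)
  step 5: SI(IK)
  step 6: SIK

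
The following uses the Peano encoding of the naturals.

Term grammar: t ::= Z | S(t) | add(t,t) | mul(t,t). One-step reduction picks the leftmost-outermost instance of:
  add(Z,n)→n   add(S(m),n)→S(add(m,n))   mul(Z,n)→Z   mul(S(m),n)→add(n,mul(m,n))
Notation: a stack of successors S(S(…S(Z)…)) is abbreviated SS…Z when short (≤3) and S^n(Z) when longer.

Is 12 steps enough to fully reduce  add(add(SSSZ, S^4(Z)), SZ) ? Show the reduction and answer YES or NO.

Answer: YES — reaches normal form S^8(Z) in 12 ≤ 12 steps

Working:
  start: add(add(SSSZ, S^4(Z)), SZ)
  →1  add(S(add(SSZ, S^4(Z))), SZ)
  →2  S(add(add(SSZ, S^4(Z)), SZ))
  →3  S(add(S(add(SZ, S^4(Z))), SZ))
  →4  S(S(add(add(SZ, S^4(Z)), SZ)))
  →5  S(S(add(S(add(Z, S^4(Z))), SZ)))
  →6  S(S(S(add(add(Z, S^4(Z)), SZ))))
  →7  S(S(S(add(S^4(Z), SZ))))
  →8  S(S(S(S(add(SSSZ, SZ)))))
  →9  S(S(S(S(S(add(SSZ, SZ))))))
  →10  S(S(S(S(S(S(add(SZ, SZ)))))))
  →11  S(S(S(S(S(S(S(add(Z, SZ))))))))
  →12  S^8(Z)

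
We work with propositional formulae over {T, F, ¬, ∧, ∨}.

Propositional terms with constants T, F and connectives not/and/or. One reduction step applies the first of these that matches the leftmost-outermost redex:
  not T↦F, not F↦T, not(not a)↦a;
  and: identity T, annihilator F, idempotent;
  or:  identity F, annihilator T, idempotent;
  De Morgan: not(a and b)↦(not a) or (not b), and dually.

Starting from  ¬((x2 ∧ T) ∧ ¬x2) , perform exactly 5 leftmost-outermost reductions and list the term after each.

Answer: after 5 steps: ¬x2 ∨ x2

Reduction:
  start: ¬((x2 ∧ T) ∧ ¬x2)
  [1] ¬(x2 ∧ T) ∨ ¬¬x2
  [2] (¬x2 ∨ ¬T) ∨ ¬¬x2
  [3] (¬x2 ∨ F) ∨ ¬¬x2
  [4] ¬x2 ∨ ¬¬x2
  [5] ¬x2 ∨ x2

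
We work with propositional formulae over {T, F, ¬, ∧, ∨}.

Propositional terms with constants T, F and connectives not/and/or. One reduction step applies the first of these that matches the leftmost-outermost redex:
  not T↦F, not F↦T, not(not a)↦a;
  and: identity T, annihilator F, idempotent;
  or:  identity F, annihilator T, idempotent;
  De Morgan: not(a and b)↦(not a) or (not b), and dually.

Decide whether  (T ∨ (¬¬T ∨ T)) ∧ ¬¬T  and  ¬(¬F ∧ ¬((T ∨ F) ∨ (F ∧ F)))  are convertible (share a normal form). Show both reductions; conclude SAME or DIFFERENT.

Term A:
  start: (T ∨ (¬¬T ∨ T)) ∧ ¬¬T
  step 1: T ∧ ¬¬T
  step 2: ¬¬T
  step 3: T

Term B:
  start: ¬(¬F ∧ ¬((T ∨ F) ∨ (F ∧ F)))
  step 1: ¬¬F ∨ ¬¬((T ∨ F) ∨ (F ∧ F))
  step 2: F ∨ ¬¬((T ∨ F) ∨ (F ∧ F))
  step 3: ¬¬((T ∨ F) ∨ (F ∧ F))
  step 4: (T ∨ F) ∨ (F ∧ F)
  step 5: T ∨ (F ∧ F)
  step 6: T

Answer: SAME — A ⇓ T, B ⇓ T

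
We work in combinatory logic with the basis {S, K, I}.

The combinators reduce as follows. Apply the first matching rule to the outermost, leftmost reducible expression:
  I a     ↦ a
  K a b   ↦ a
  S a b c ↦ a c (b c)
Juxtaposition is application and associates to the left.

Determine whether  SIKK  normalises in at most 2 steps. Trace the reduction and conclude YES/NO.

Answer: YES — reaches normal form K(KK) in 2 ≤ 2 steps

Derivation:
  start: SIKK
  [1] IK(KK)
  [2] K(KK)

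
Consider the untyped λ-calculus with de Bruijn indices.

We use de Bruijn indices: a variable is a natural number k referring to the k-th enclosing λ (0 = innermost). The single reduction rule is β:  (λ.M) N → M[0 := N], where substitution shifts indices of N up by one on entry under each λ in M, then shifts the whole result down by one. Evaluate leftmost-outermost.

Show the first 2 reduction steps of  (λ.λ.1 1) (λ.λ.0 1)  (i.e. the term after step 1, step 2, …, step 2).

Answer: after 2 steps: λ.λ.0 (λ.λ.0 1)

Derivation:
  start: (λ.λ.1 1) (λ.λ.0 1)
  →1  λ.(λ.λ.0 1) (λ.λ.0 1)
  →2  λ.λ.0 (λ.λ.0 1)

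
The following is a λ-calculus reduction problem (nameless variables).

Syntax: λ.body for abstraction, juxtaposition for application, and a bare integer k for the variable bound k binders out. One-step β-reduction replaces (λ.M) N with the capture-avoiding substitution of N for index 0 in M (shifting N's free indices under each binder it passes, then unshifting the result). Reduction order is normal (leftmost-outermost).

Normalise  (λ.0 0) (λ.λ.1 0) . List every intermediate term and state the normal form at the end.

  start: (λ.0 0) (λ.λ.1 0)
  →1  (λ.λ.1 0) (λ.λ.1 0)
  →2  λ.(λ.λ.1 0) 0
  →3  λ.λ.1 0

Answer: normal form = λ.λ.1 0  (in 3 steps)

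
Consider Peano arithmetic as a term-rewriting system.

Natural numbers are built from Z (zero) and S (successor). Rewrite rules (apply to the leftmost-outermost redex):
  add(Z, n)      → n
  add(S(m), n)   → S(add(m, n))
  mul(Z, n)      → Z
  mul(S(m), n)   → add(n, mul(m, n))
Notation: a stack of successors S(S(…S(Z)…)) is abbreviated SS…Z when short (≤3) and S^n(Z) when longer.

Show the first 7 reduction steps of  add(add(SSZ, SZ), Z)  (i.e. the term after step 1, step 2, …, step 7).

  start: add(add(SSZ, SZ), Z)
  step 1: add(S(add(SZ, SZ)), Z)
  step 2: S(add(add(SZ, SZ), Z))
  step 3: S(add(S(add(Z, SZ)), Z))
  step 4: S(S(add(add(Z, SZ), Z)))
  step 5: S(S(add(SZ, Z)))
  step 6: S(S(S(add(Z, Z))))
  step 7: SSSZ

Answer: after 7 steps: SSSZ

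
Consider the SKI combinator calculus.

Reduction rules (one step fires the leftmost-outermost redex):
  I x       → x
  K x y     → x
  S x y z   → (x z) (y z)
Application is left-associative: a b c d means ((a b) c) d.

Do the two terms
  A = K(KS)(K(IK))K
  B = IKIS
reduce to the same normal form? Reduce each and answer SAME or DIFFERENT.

Answer: DIFFERENT — A ⇓ S, B ⇓ I

Reduction:
Term A:
  start: K(KS)(K(IK))K
  →1  KSK
  →2  S

Term B:
  start: IKIS
  →1  KIS
  →2  I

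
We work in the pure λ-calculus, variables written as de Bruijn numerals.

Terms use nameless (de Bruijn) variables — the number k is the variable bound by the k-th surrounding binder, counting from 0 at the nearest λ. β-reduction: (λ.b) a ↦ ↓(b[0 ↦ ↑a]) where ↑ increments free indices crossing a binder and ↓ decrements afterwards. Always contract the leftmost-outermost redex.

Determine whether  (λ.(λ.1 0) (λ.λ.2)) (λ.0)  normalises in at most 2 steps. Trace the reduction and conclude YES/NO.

  start: (λ.(λ.1 0) (λ.λ.2)) (λ.0)
  step 1: (λ.(λ.0) 0) (λ.λ.λ.0)
  step 2: (λ.0) (λ.λ.λ.0)

Answer: NO — after 2 steps the term is (λ.0) (λ.λ.λ.0), not yet normal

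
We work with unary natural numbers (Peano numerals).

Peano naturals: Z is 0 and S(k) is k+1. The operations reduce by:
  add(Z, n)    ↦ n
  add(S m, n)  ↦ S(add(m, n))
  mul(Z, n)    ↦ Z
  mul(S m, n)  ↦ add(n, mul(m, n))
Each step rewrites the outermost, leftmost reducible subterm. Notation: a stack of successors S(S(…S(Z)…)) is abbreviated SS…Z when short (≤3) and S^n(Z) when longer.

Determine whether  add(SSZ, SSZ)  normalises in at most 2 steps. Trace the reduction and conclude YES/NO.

  start: add(SSZ, SSZ)
  step 1: S(add(SZ, SSZ))
  step 2: S(S(add(Z, SSZ)))

Answer: NO — after 2 steps the term is S(S(add(Z, SSZ))), not yet normal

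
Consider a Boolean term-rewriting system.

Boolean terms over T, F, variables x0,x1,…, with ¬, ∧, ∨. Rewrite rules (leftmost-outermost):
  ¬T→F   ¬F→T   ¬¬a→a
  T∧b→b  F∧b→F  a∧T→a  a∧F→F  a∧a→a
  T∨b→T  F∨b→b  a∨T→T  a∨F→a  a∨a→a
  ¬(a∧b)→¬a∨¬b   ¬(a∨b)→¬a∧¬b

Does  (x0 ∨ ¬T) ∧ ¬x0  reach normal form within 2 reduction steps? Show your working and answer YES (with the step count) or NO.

  start: (x0 ∨ ¬T) ∧ ¬x0
  [1] (x0 ∨ F) ∧ ¬x0
  [2] x0 ∧ ¬x0

Answer: YES — reaches normal form x0 ∧ ¬x0 in 2 ≤ 2 steps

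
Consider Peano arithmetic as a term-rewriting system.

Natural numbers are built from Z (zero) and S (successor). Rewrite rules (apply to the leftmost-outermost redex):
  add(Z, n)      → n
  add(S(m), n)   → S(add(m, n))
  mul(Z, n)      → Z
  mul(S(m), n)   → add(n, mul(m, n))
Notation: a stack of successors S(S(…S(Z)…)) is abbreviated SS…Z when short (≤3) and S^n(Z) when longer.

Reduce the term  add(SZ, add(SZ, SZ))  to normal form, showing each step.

  start: add(SZ, add(SZ, SZ))
  step 1: S(add(Z, add(SZ, SZ)))
  step 2: S(add(SZ, SZ))
  step 3: S(S(add(Z, SZ)))
  step 4: SSSZ

Answer: normal form = SSSZ  (in 4 steps)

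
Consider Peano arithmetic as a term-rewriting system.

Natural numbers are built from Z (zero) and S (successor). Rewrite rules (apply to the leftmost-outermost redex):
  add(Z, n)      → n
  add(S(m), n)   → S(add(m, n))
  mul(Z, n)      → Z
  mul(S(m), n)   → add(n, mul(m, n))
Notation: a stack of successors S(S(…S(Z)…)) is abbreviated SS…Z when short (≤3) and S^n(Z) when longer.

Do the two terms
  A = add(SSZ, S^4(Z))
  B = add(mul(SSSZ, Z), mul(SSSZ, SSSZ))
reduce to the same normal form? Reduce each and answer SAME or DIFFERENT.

Answer: DIFFERENT — A ⇓ S^6(Z), B ⇓ S^9(Z)

Derivation:
Term A:
  start: add(SSZ, S^4(Z))
  [1] S(add(SZ, S^4(Z)))
  [2] S(S(add(Z, S^4(Z))))
  [3] S^6(Z)

Term B:
  start: add(mul(SSSZ, Z), mul(SSSZ, SSSZ))
  [1] add(add(Z, mul(SSZ, Z)), mul(SSSZ, SSSZ))
  [2] add(mul(SSZ, Z), mul(SSSZ, SSSZ))
  [3] add(add(Z, mul(SZ, Z)), mul(SSSZ, SSSZ))
  [4] add(mul(SZ, Z), mul(SSSZ, SSSZ))
  [5] add(add(Z, mul(Z, Z)), mul(SSSZ, SSSZ))
  [6] add(mul(Z, Z), mul(SSSZ, SSSZ))
  [7] add(Z, mul(SSSZ, SSSZ))
  [8] mul(SSSZ, SSSZ)
  [9] add(SSSZ, mul(SSZ, SSSZ))
  [10] S(add(SSZ, mul(SSZ, SSSZ)))
  [11] S(S(add(SZ, mul(SSZ, SSSZ))))
  [12] S(S(S(add(Z, mul(SSZ, SSSZ)))))
  [13] S(S(S(mul(SSZ, SSSZ))))
  [14] S(S(S(add(SSSZ, mul(SZ, SSSZ)))))
  [15] S(S(S(S(add(SSZ, mul(SZ, SSSZ))))))
  [16] S(S(S(S(S(add(SZ, mul(SZ, SSSZ)))))))
  [17] S(S(S(S(S(S(add(Z, mul(SZ, SSSZ))))))))
  [18] S(S(S(S(S(S(mul(SZ, SSSZ)))))))
  [19] S(S(S(S(S(S(add(SSSZ, mul(Z, SSSZ))))))))
  [20] S(S(S(S(S(S(S(add(SSZ, mul(Z, SSSZ)))))))))
  [21] S(S(S(S(S(S(S(S(add(SZ, mul(Z, SSSZ))))))))))
  [22] S(S(S(S(S(S(S(S(S(add(Z, mul(Z, SSSZ)))))))))))
  [23] S(S(S(S(S(S(S(S(S(mul(Z, SSSZ))))))))))
  [24] S^9(Z)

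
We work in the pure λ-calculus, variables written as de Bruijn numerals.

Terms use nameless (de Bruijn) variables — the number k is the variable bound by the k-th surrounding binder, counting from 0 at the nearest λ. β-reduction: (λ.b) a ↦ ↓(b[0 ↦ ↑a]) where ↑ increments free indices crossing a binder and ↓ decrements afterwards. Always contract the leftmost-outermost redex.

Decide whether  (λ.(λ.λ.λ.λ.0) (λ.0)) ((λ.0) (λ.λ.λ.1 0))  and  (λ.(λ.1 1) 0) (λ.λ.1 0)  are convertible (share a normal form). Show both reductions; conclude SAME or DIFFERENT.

Term A:
  start: (λ.(λ.λ.λ.λ.0) (λ.0)) ((λ.0) (λ.λ.λ.1 0))
  →1  (λ.λ.λ.λ.0) (λ.0)
  →2  λ.λ.λ.0

Term B:
  start: (λ.(λ.1 1) 0) (λ.λ.1 0)
  →1  (λ.(λ.λ.1 0) (λ.λ.1 0)) (λ.λ.1 0)
  →2  (λ.λ.1 0) (λ.λ.1 0)
  →3  λ.(λ.λ.1 0) 0
  →4  λ.λ.1 0

Answer: DIFFERENT — A ⇓ λ.λ.λ.0, B ⇓ λ.λ.1 0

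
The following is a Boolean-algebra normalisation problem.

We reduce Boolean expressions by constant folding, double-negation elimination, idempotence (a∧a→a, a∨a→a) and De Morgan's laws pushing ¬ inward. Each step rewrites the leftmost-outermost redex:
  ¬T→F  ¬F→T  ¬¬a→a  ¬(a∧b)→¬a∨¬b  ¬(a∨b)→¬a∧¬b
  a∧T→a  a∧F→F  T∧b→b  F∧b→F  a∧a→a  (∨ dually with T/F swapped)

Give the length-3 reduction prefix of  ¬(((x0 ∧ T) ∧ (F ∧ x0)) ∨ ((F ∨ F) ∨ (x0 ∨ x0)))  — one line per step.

  start: ¬(((x0 ∧ T) ∧ (F ∧ x0)) ∨ ((F ∨ F) ∨ (x0 ∨ x0)))
  →1  ¬((x0 ∧ T) ∧ (F ∧ x0)) ∧ ¬((F ∨ F) ∨ (x0 ∨ x0))
  →2  (¬(x0 ∧ T) ∨ ¬(F ∧ x0)) ∧ ¬((F ∨ F) ∨ (x0 ∨ x0))
  →3  ((¬x0 ∨ ¬T) ∨ ¬(F ∧ x0)) ∧ ¬((F ∨ F) ∨ (x0 ∨ x0))

Answer: after 3 steps: ((¬x0 ∨ ¬T) ∨ ¬(F ∧ x0)) ∧ ¬((F ∨ F) ∨ (x0 ∨ x0))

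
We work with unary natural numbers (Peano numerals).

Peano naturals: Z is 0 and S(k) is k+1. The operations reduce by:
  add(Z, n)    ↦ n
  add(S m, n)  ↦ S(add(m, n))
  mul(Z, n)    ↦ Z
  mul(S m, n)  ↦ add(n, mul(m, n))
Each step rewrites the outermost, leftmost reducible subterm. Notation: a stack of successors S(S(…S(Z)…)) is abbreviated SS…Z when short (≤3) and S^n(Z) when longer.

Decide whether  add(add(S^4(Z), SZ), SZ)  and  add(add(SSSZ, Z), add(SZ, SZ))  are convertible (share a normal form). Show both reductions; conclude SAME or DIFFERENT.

Answer: DIFFERENT — A ⇓ S^6(Z), B ⇓ S^5(Z)

Working:
Term A:
  start: add(add(S^4(Z), SZ), SZ)
  step 1: add(S(add(SSSZ, SZ)), SZ)
  step 2: S(add(add(SSSZ, SZ), SZ))
  step 3: S(add(S(add(SSZ, SZ)), SZ))
  step 4: S(S(add(add(SSZ, SZ), SZ)))
  step 5: S(S(add(S(add(SZ, SZ)), SZ)))
  step 6: S(S(S(add(add(SZ, SZ), SZ))))
  step 7: S(S(S(add(S(add(Z, SZ)), SZ))))
  step 8: S(S(S(S(add(add(Z, SZ), SZ)))))
  step 9: S(S(S(S(add(SZ, SZ)))))
  step 10: S(S(S(S(S(add(Z, SZ))))))
  step 11: S^6(Z)

Term B:
  start: add(add(SSSZ, Z), add(SZ, SZ))
  step 1: add(S(add(SSZ, Z)), add(SZ, SZ))
  step 2: S(add(add(SSZ, Z), add(SZ, SZ)))
  step 3: S(add(S(add(SZ, Z)), add(SZ, SZ)))
  step 4: S(S(add(add(SZ, Z), add(SZ, SZ))))
  step 5: S(S(add(S(add(Z, Z)), add(SZ, SZ))))
  step 6: S(S(S(add(add(Z, Z), add(SZ, SZ)))))
  step 7: S(S(S(add(Z, add(SZ, SZ)))))
  step 8: S(S(S(add(SZ, SZ))))
  step 9: S(S(S(S(add(Z, SZ)))))
  step 10: S^5(Z)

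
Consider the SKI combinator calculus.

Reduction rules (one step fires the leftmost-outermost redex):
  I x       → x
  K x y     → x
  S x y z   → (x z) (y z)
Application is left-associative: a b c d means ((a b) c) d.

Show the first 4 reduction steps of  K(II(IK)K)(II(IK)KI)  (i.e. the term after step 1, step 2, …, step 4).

Answer: after 4 steps: KK

Reduction:
  start: K(II(IK)K)(II(IK)KI)
  →1  II(IK)K
  →2  I(IK)K
  →3  IKK
  →4  KK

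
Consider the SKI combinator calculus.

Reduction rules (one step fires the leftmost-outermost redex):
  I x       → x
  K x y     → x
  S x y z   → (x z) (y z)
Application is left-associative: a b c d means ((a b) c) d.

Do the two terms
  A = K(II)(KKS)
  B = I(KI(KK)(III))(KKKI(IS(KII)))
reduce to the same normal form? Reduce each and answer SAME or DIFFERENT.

Term A:
  start: K(II)(KKS)
  [1] II
  [2] I

Term B:
  start: I(KI(KK)(III))(KKKI(IS(KII)))
  [1] KI(KK)(III)(KKKI(IS(KII)))
  [2] I(III)(KKKI(IS(KII)))
  [3] III(KKKI(IS(KII)))
  [4] II(KKKI(IS(KII)))
  [5] I(KKKI(IS(KII)))
  [6] KKKI(IS(KII))
  [7] KI(IS(KII))
  [8] I

Answer: SAME — A ⇓ I, B ⇓ I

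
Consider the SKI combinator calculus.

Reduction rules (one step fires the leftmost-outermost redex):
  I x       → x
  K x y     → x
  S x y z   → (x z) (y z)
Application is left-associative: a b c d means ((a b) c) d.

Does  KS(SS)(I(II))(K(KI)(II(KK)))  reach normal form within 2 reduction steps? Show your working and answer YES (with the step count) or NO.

  start: KS(SS)(I(II))(K(KI)(II(KK)))
  [1] S(I(II))(K(KI)(II(KK)))
  [2] S(II)(K(KI)(II(KK)))

Answer: NO — after 2 steps the term is S(II)(K(KI)(II(KK))), not yet normal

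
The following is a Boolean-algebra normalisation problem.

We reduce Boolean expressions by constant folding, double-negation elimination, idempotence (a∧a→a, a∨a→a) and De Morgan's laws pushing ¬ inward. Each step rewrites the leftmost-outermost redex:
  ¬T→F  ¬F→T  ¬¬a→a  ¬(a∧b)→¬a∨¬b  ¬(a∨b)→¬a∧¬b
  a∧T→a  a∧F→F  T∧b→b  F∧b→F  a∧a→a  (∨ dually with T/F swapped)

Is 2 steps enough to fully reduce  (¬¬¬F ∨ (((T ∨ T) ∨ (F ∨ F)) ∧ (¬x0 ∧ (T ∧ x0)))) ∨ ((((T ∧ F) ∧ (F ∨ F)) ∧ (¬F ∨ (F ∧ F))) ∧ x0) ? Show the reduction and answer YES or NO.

Answer: NO — after 2 steps the term is (T ∨ (((T ∨ T) ∨ (F ∨ F)) ∧ (¬x0 ∧ (T ∧ x0)))) ∨ ((((T ∧ F) ∧ (F ∨ F)) ∧ (¬F ∨ (F ∧ F))) ∧ x0), not yet normal

Working:
  start: (¬¬¬F ∨ (((T ∨ T) ∨ (F ∨ F)) ∧ (¬x0 ∧ (T ∧ x0)))) ∨ ((((T ∧ F) ∧ (F ∨ F)) ∧ (¬F ∨ (F ∧ F))) ∧ x0)
  [1] (¬F ∨ (((T ∨ T) ∨ (F ∨ F)) ∧ (¬x0 ∧ (T ∧ x0)))) ∨ ((((T ∧ F) ∧ (F ∨ F)) ∧ (¬F ∨ (F ∧ F))) ∧ x0)
  [2] (T ∨ (((T ∨ T) ∨ (F ∨ F)) ∧ (¬x0 ∧ (T ∧ x0)))) ∨ ((((T ∧ F) ∧ (F ∨ F)) ∧ (¬F ∨ (F ∧ F))) ∧ x0)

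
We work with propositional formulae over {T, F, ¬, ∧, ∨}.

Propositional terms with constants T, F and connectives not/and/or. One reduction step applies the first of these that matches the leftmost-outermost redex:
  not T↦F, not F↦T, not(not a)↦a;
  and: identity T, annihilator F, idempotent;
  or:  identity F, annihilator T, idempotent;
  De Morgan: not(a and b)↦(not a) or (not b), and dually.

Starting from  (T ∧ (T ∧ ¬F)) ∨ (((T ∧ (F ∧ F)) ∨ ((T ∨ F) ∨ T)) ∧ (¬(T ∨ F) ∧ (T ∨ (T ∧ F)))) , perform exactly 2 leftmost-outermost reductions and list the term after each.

  start: (T ∧ (T ∧ ¬F)) ∨ (((T ∧ (F ∧ F)) ∨ ((T ∨ F) ∨ T)) ∧ (¬(T ∨ F) ∧ (T ∨ (T ∧ F))))
  →1  (T ∧ ¬F) ∨ (((T ∧ (F ∧ F)) ∨ ((T ∨ F) ∨ T)) ∧ (¬(T ∨ F) ∧ (T ∨ (T ∧ F))))
  →2  ¬F ∨ (((T ∧ (F ∧ F)) ∨ ((T ∨ F) ∨ T)) ∧ (¬(T ∨ F) ∧ (T ∨ (T ∧ F))))

Answer: after 2 steps: ¬F ∨ (((T ∧ (F ∧ F)) ∨ ((T ∨ F) ∨ T)) ∧ (¬(T ∨ F) ∧ (T ∨ (T ∧ F))))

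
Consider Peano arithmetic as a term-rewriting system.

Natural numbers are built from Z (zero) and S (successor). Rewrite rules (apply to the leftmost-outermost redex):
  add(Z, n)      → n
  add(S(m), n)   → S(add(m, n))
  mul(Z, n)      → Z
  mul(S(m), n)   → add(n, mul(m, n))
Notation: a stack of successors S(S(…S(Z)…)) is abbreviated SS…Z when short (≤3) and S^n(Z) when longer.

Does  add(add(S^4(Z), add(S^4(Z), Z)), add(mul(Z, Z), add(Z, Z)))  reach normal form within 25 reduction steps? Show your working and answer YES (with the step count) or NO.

Answer: YES — reaches normal form S^8(Z) in 22 ≤ 25 steps

Working:
  start: add(add(S^4(Z), add(S^4(Z), Z)), add(mul(Z, Z), add(Z, Z)))
  step 1: add(S(add(SSSZ, add(S^4(Z), Z))), add(mul(Z, Z), add(Z, Z)))
  step 2: S(add(add(SSSZ, add(S^4(Z), Z)), add(mul(Z, Z), add(Z, Z))))
  step 3: S(add(S(add(SSZ, add(S^4(Z), Z))), add(mul(Z, Z), add(Z, Z))))
  step 4: S(S(add(add(SSZ, add(S^4(Z), Z)), add(mul(Z, Z), add(Z, Z)))))
  step 5: S(S(add(S(add(SZ, add(S^4(Z), Z))), add(mul(Z, Z), add(Z, Z)))))
  step 6: S(S(S(add(add(SZ, add(S^4(Z), Z)), add(mul(Z, Z), add(Z, Z))))))
  step 7: S(S(S(add(S(add(Z, add(S^4(Z), Z))), add(mul(Z, Z), add(Z, Z))))))
  step 8: S(S(S(S(add(add(Z, add(S^4(Z), Z)), add(mul(Z, Z), add(Z, Z)))))))
  step 9: S(S(S(S(add(add(S^4(Z), Z), add(mul(Z, Z), add(Z, Z)))))))
  step 10: S(S(S(S(add(S(add(SSSZ, Z)), add(mul(Z, Z), add(Z, Z)))))))
  step 11: S(S(S(S(S(add(add(SSSZ, Z), add(mul(Z, Z), add(Z, Z))))))))
  step 12: S(S(S(S(S(add(S(add(SSZ, Z)), add(mul(Z, Z), add(Z, Z))))))))
  step 13: S(S(S(S(S(S(add(add(SSZ, Z), add(mul(Z, Z), add(Z, Z)))))))))
  step 14: S(S(S(S(S(S(add(S(add(SZ, Z)), add(mul(Z, Z), add(Z, Z)))))))))
  step 15: S(S(S(S(S(S(S(add(add(SZ, Z), add(mul(Z, Z), add(Z, Z))))))))))
  step 16: S(S(S(S(S(S(S(add(S(add(Z, Z)), add(mul(Z, Z), add(Z, Z))))))))))
  step 17: S(S(S(S(S(S(S(S(add(add(Z, Z), add(mul(Z, Z), add(Z, Z)))))))))))
  step 18: S(S(S(S(S(S(S(S(add(Z, add(mul(Z, Z), add(Z, Z)))))))))))
  step 19: S(S(S(S(S(S(S(S(add(mul(Z, Z), add(Z, Z))))))))))
  step 20: S(S(S(S(S(S(S(S(add(Z, add(Z, Z))))))))))
  step 21: S(S(S(S(S(S(S(S(add(Z, Z)))))))))
  step 22: S^8(Z)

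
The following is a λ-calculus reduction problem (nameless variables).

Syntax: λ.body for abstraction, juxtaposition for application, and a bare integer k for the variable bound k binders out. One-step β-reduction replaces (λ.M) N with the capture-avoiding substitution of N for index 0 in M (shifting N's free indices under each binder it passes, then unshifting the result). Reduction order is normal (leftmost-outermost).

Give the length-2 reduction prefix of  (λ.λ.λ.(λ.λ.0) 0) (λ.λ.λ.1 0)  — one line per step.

Answer: after 2 steps: λ.λ.λ.0

Derivation:
  start: (λ.λ.λ.(λ.λ.0) 0) (λ.λ.λ.1 0)
  [1] λ.λ.(λ.λ.0) 0
  [2] λ.λ.λ.0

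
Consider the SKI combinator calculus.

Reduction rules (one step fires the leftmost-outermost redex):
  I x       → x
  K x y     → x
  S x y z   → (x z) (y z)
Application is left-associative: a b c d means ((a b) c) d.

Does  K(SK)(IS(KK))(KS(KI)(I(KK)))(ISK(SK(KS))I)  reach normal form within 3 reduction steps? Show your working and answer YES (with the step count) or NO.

Answer: NO — after 3 steps the term is ISK(SK(KS))I, not yet normal

Derivation:
  start: K(SK)(IS(KK))(KS(KI)(I(KK)))(ISK(SK(KS))I)
  →1  SK(KS(KI)(I(KK)))(ISK(SK(KS))I)
  →2  K(ISK(SK(KS))I)(KS(KI)(I(KK))(ISK(SK(KS))I))
  →3  ISK(SK(KS))I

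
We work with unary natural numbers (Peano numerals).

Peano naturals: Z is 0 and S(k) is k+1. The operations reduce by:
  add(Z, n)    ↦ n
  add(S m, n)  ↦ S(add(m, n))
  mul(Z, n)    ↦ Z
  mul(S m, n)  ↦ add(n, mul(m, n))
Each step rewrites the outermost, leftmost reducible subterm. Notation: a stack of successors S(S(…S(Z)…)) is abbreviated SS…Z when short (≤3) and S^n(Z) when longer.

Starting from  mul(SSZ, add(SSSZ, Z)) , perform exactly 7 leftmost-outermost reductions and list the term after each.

  start: mul(SSZ, add(SSSZ, Z))
  [1] add(add(SSSZ, Z), mul(SZ, add(SSSZ, Z)))
  [2] add(S(add(SSZ, Z)), mul(SZ, add(SSSZ, Z)))
  [3] S(add(add(SSZ, Z), mul(SZ, add(SSSZ, Z))))
  [4] S(add(S(add(SZ, Z)), mul(SZ, add(SSSZ, Z))))
  [5] S(S(add(add(SZ, Z), mul(SZ, add(SSSZ, Z)))))
  [6] S(S(add(S(add(Z, Z)), mul(SZ, add(SSSZ, Z)))))
  [7] S(S(S(add(add(Z, Z), mul(SZ, add(SSSZ, Z))))))

Answer: after 7 steps: S(S(S(add(add(Z, Z), mul(SZ, add(SSSZ, Z))))))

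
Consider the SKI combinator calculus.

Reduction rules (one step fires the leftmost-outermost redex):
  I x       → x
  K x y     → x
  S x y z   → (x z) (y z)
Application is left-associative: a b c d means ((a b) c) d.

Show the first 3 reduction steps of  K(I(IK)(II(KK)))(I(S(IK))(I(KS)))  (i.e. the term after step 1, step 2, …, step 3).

Answer: after 3 steps: K(II(KK))

Derivation:
  start: K(I(IK)(II(KK)))(I(S(IK))(I(KS)))
  step 1: I(IK)(II(KK))
  step 2: IK(II(KK))
  step 3: K(II(KK))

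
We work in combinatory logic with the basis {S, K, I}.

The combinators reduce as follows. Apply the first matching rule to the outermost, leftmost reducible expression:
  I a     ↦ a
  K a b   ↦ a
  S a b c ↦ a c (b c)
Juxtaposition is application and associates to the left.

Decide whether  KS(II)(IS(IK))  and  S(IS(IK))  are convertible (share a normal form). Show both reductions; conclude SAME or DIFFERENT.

Term A:
  start: KS(II)(IS(IK))
  →1  S(IS(IK))
  →2  S(S(IK))
  →3  S(SK)

Term B:
  start: S(IS(IK))
  →1  S(S(IK))
  →2  S(SK)

Answer: SAME — A ⇓ S(SK), B ⇓ S(SK)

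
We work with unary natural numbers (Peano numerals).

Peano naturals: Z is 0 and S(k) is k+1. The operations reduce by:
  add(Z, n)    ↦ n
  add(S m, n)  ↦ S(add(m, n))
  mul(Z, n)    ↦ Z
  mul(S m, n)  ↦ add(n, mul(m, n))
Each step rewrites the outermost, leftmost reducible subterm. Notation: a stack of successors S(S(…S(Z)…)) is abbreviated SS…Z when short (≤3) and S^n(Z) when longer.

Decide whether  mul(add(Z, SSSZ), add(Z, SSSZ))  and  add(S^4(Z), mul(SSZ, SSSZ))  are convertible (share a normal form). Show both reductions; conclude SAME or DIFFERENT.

Term A:
  start: mul(add(Z, SSSZ), add(Z, SSSZ))
  step 1: mul(SSSZ, add(Z, SSSZ))
  step 2: add(add(Z, SSSZ), mul(SSZ, add(Z, SSSZ)))
  step 3: add(SSSZ, mul(SSZ, add(Z, SSSZ)))
  step 4: S(add(SSZ, mul(SSZ, add(Z, SSSZ))))
  step 5: S(S(add(SZ, mul(SSZ, add(Z, SSSZ)))))
  step 6: S(S(S(add(Z, mul(SSZ, add(Z, SSSZ))))))
  step 7: S(S(S(mul(SSZ, add(Z, SSSZ)))))
  step 8: S(S(S(add(add(Z, SSSZ), mul(SZ, add(Z, SSSZ))))))
  step 9: S(S(S(add(SSSZ, mul(SZ, add(Z, SSSZ))))))
  step 10: S(S(S(S(add(SSZ, mul(SZ, add(Z, SSSZ)))))))
  step 11: S(S(S(S(S(add(SZ, mul(SZ, add(Z, SSSZ))))))))
  step 12: S(S(S(S(S(S(add(Z, mul(SZ, add(Z, SSSZ)))))))))
  step 13: S(S(S(S(S(S(mul(SZ, add(Z, SSSZ))))))))
  step 14: S(S(S(S(S(S(add(add(Z, SSSZ), mul(Z, add(Z, SSSZ)))))))))
  step 15: S(S(S(S(S(S(add(SSSZ, mul(Z, add(Z, SSSZ)))))))))
  step 16: S(S(S(S(S(S(S(add(SSZ, mul(Z, add(Z, SSSZ))))))))))
  step 17: S(S(S(S(S(S(S(S(add(SZ, mul(Z, add(Z, SSSZ)))))))))))
  step 18: S(S(S(S(S(S(S(S(S(add(Z, mul(Z, add(Z, SSSZ))))))))))))
  step 19: S(S(S(S(S(S(S(S(S(mul(Z, add(Z, SSSZ)))))))))))
  step 20: S^9(Z)

Term B:
  start: add(S^4(Z), mul(SSZ, SSSZ))
  step 1: S(add(SSSZ, mul(SSZ, SSSZ)))
  step 2: S(S(add(SSZ, mul(SSZ, SSSZ))))
  step 3: S(S(S(add(SZ, mul(SSZ, SSSZ)))))
  step 4: S(S(S(S(add(Z, mul(SSZ, SSSZ))))))
  step 5: S(S(S(S(mul(SSZ, SSSZ)))))
  step 6: S(S(S(S(add(SSSZ, mul(SZ, SSSZ))))))
  step 7: S(S(S(S(S(add(SSZ, mul(SZ, SSSZ)))))))
  step 8: S(S(S(S(S(S(add(SZ, mul(SZ, SSSZ))))))))
  step 9: S(S(S(S(S(S(S(add(Z, mul(SZ, SSSZ)))))))))
  step 10: S(S(S(S(S(S(S(mul(SZ, SSSZ))))))))
  step 11: S(S(S(S(S(S(S(add(SSSZ, mul(Z, SSSZ)))))))))
  step 12: S(S(S(S(S(S(S(S(add(SSZ, mul(Z, SSSZ))))))))))
  step 13: S(S(S(S(S(S(S(S(S(add(SZ, mul(Z, SSSZ)))))))))))
  step 14: S(S(S(S(S(S(S(S(S(S(add(Z, mul(Z, SSSZ))))))))))))
  step 15: S(S(S(S(S(S(S(S(S(S(mul(Z, SSSZ)))))))))))
  step 16: S^10(Z)

Answer: DIFFERENT — A ⇓ S^9(Z), B ⇓ S^10(Z)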